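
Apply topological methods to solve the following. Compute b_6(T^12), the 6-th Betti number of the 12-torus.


By the Kunneth formula, b_k(T^n) = C(n,k).
b_6(T^12) = C(12,6).
C(12,6) = 12!/(6!*6!) = 924

924


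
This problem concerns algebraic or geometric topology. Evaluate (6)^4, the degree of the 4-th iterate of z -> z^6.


deg(f) = 6. Degree is multiplicative: deg(f^4) = (deg f)^4.
deg(f^4) = (6)^4 = 1296

1296


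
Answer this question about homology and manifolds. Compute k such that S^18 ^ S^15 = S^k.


S^m ^ S^n = S^{m+n}.
k = 18 + 15 = 33

33


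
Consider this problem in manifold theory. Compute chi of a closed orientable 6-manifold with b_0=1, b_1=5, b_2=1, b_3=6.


By Poincare duality b_k = b_{6-k}, so full Betti numbers: b_0=1, b_1=5, b_2=1, b_3=6, b_4=1, b_5=5, b_6=1.
chi = sum (-1)^k b_k = -12

-12


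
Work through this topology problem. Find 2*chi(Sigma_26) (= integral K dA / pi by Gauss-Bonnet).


Gauss-Bonnet: integral K dA = 2*pi*chi(M).
chi(Sigma_26) = 2 - 2*26 = -50.
(integral K dA)/pi = 2*chi = 2*(-50) = -100

-100


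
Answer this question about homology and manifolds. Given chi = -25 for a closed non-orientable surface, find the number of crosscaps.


chi = 2 - k for closed non-orientable surfaces with k crosscaps.
-25 = 2 - k
k = 2 - (-25) = 27

27


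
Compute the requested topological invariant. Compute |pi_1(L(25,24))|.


pi_1(L(p,q)) = Z/pZ for any q coprime to p.
|pi_1(L(25,24))| = 25

25


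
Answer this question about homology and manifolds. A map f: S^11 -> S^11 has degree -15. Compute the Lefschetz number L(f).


On S^11: L(f) = tr(f_0*) + (-1)^11 tr(f_11*) = 1 + (-1)^11 * deg(f).
L(f) = 1 + (-1)^11 * -15 = 1 + 15 = 16

16


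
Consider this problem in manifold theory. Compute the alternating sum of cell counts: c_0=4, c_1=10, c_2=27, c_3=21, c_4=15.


chi = sum_k (-1)^k c_k.
= (-1)^0*4 + (-1)^1*10 + (-1)^2*27 + (-1)^3*21 + (-1)^4*15
= (4) + (-10) + (27) + (-21) + (15)
= 15

15


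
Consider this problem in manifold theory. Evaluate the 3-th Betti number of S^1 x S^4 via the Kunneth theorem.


Each S^d has Poincare polynomial 1 + t^d.
The product S^1 x S^4 has Poincare polynomial prod(1+t^d_i).
Expanding: b_0=1, b_1=1, b_4=1, b_5=1.
b_3 = 0

0


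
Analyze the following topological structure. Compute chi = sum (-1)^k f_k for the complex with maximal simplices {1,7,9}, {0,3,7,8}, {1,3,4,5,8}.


Enumerate all faces; f-vector: f_0=8, f_1=18, f_2=15, f_3=6, f_4=1.
chi = sum (-1)^k f_k = 0

0


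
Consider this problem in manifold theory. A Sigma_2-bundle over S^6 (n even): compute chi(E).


chi(S^6) = 2 (n even), chi(Sigma_2) = 2 - 2*2 = -2.
chi(E) = 2 * (-2) = -4

-4


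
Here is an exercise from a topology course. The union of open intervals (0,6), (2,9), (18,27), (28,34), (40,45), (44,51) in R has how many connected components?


Sort and merge overlapping open intervals.
Merged: (0,9), (18,27), (28,34), (40,51).
Number of components = 4

4


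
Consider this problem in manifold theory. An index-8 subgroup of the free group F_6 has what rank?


Nielsen-Schreier: an index-n subgroup of F_r is free of rank 1 + n(r-1).
Equivalently: chi(cover) = n*chi(base); chi(vee_r S^1) = 1 - 6 = -5.
chi(E) = 8*(-5) = -40; rank = 1 - chi(E) = 1 - (-40) = 41.
rank = 1 + 8*(6-1) = 1 + 40 = 41

41


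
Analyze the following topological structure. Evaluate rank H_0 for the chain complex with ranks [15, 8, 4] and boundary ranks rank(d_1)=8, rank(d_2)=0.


rank H_k = rank(ker d_k) - rank(im d_{k+1}).
rank(ker d_0) = rank(C_0) - rank(d_0) = 15 - 0 = 15.
rank(im d_{0+1}) = 8.
rank H_0 = 15 - 8 = 7

7


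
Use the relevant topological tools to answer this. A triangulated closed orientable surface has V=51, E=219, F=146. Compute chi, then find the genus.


chi = V - E + F = 51 - 219 + 146 = -22
For orientable closed surface: chi = 2 - 2g, so g = (2 - chi)/2.
g = (2 - (-22)) / 2 = 24 / 2 = 12

12


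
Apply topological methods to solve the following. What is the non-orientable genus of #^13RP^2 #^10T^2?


Since a >= 1, the sum is non-orientable; each T^2 can be replaced by RP^2 # RP^2 (since T^2#RP^2 = 3RP^2).
Total crosscaps k = 13 + 2*10 = 33.
Check via chi: chi = 13*1 + 10*0 - (13+10-1)*2 = -31 = 2 - k = -31. Consistent.

33


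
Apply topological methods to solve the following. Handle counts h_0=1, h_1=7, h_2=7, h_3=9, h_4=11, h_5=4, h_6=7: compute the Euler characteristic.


Handles of index k contribute (-1)^k to chi (same as CW cells).
chi = (1) + (-7) + (7) + (-9) + (11) + (-4) + (7) = 6

6


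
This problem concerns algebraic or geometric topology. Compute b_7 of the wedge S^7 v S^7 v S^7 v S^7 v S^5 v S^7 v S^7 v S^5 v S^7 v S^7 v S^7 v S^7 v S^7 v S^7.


For a wedge of spheres, H_k (k>0) is free on one generator per sphere of dimension k.
Spheres of dimension 7: count = 12.
b_7 = 12

12


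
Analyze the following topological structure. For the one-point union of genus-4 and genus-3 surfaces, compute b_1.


For a wedge: H_1(A v B) = H_1(A) + H_1(B).
b_1(Sigma_4) = 8, b_1(Sigma_3) = 6.
b_1 = 8 + 6 = 14

14


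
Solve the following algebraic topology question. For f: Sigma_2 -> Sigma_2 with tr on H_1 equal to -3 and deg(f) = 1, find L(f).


L(f) = tr(f_0*) - tr(f_1*) + tr(f_2*).
= 1 - (-3) + (1)
= 5

5


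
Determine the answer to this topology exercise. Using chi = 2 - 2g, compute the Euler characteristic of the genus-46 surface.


For a closed orientable surface of genus g: chi = 2 - 2g.
Here g = 46.
chi = 2 - 2*46 = 2 - 92 = -90

-90


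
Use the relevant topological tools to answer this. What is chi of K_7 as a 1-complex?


K_7: V = 7, E = C(7,2) = 21.
chi = V - E = 7 - 21 = -14

-14


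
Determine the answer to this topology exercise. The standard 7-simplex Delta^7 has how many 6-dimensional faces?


Delta^7 has 7+1 vertices. A 6-face is a choice of 6+1 vertices.
f_6 = C(7+1, 6+1) = C(8,7) = 8

8


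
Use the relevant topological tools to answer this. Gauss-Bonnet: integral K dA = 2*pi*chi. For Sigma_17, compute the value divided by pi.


Gauss-Bonnet: integral K dA = 2*pi*chi(M).
chi(Sigma_17) = 2 - 2*17 = -32.
(integral K dA)/pi = 2*chi = 2*(-32) = -64

-64


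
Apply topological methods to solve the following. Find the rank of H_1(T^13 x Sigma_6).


pi_1(A x B) = pi_1(A) x pi_1(B); rank of abelianization = b_1.
b_1(T^13) = 13, b_1(Sigma_6) = 2*6 = 12.
b_1(product) = 13 + 12 = 25

25


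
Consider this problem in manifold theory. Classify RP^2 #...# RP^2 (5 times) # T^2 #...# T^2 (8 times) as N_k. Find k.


Since a >= 1, the sum is non-orientable; each T^2 can be replaced by RP^2 # RP^2 (since T^2#RP^2 = 3RP^2).
Total crosscaps k = 5 + 2*8 = 21.
Check via chi: chi = 5*1 + 8*0 - (5+8-1)*2 = -19 = 2 - k = -19. Consistent.

21


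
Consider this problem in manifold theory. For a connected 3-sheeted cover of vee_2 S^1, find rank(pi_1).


Nielsen-Schreier: an index-n subgroup of F_r is free of rank 1 + n(r-1).
Equivalently: chi(cover) = n*chi(base); chi(vee_r S^1) = 1 - 2 = -1.
chi(E) = 3*(-1) = -3; rank = 1 - chi(E) = 1 - (-3) = 4.
rank = 1 + 3*(2-1) = 1 + 3 = 4

4


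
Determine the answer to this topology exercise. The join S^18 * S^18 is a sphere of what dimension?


Join of spheres: S^m * S^n = S^{m+n+1}.
dim = 18 + 18 + 1 = 37

37


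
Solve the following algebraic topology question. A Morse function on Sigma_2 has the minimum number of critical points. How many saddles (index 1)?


A perfect Morse function has m_k = b_k.
For Sigma_2: b_0=1, b_1=2g=4, b_2=1.
Saddles m_1 = 2g = 4

4


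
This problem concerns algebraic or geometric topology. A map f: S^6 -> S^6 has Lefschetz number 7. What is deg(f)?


L(f) = 1 + (-1)^6 deg(f) on S^6.
7 = 1 + (-1)^6 * deg(f)
(-1)^6 * deg(f) = 6
deg(f) = 6

6


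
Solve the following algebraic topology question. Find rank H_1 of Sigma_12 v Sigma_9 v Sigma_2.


For a wedge X v Y: reduced H_k(X v Y) = H_k(X) + H_k(Y).
Each Sigma_g contributes b_1 = 2g.
b_1 = 24 + 18 + 4 = 46

46


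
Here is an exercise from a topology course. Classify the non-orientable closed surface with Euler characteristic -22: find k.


chi = 2 - k for closed non-orientable surfaces with k crosscaps.
-22 = 2 - k
k = 2 - (-22) = 24

24


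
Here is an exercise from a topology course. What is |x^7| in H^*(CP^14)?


|x| = 2 in H^*(CP^n).
|x^7| = 7 * |x| = 7 * 2 = 14

14


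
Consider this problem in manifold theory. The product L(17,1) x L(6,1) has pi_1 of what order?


pi_1(X x Y) = pi_1(X) x pi_1(Y).
pi_1(L(17,1)) = Z/17, pi_1(L(6,1)) = Z/6.
|Z/17 x Z/6| = 17 * 6 = 102

102


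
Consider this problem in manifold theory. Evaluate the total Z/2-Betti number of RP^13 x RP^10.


dim H^*(RP^n; Z/2) = n+1 (one Z/2 in each degree 0..n).
Total Betti number is multiplicative.
Total = (13+1) * (10+1) = 14 * 11 = 154

154


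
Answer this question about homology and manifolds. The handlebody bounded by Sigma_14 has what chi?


A genus-g handlebody deformation retracts to a wedge of g circles.
chi(vee_g S^1) = 1 - g.
chi(H_14) = 1 - 14 = -13

-13


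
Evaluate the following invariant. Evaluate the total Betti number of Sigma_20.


For Sigma_20: b_0 = 1, b_1 = 2g = 40, b_2 = 1.
Total = 1 + 40 + 1 = 42

42


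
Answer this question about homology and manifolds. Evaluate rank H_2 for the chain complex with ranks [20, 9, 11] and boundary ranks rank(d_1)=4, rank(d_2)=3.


rank H_k = rank(ker d_k) - rank(im d_{k+1}).
rank(ker d_2) = rank(C_2) - rank(d_2) = 11 - 3 = 8.
rank(im d_{2+1}) = 0.
rank H_2 = 8 - 0 = 8

8


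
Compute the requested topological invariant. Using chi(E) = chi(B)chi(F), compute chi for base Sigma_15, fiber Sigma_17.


For a fiber bundle F -> E -> B (with CW structure): chi(E) = chi(B) * chi(F).
chi(Sigma_15) = -28, chi(Sigma_17) = -32.
chi(E) = (-28) * (-32) = 896

896


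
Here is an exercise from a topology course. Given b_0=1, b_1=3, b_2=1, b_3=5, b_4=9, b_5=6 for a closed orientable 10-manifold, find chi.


By Poincare duality b_k = b_{10-k}, so full Betti numbers: b_0=1, b_1=3, b_2=1, b_3=5, b_4=9, b_5=6, b_6=9, b_7=5, b_8=1, b_9=3, b_10=1.
chi = sum (-1)^k b_k = 0

0


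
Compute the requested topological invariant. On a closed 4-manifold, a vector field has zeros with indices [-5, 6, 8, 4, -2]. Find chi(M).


Poincare-Hopf: chi(M) = sum of indices of zeros.
chi = (-5) + (6) + (8) + (4) + (-2) = 11

11


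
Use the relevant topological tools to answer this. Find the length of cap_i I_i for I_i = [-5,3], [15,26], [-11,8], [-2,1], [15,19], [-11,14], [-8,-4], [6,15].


Intersection = [max(a_i), min(b_i)] = [15, -4].
Since 15 > -4, the intersection is empty.
Length = 0

0


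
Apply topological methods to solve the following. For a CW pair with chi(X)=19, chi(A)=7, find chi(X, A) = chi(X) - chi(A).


Relative Euler characteristic: chi(X, A) = chi(X) - chi(A).
= 19 - (7) = 12

12


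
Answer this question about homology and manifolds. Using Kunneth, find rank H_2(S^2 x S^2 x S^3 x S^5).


Each S^d has Poincare polynomial 1 + t^d.
The product S^2 x S^2 x S^3 x S^5 has Poincare polynomial prod(1+t^d_i).
Expanding: b_0=1, b_2=2, b_3=1, b_4=1, b_5=3, b_7=3, b_8=1, b_9=1, b_10=2, b_12=1.
b_2 = 2

2


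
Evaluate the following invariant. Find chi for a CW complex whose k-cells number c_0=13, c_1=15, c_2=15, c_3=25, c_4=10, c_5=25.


chi = sum_k (-1)^k c_k.
= (-1)^0*13 + (-1)^1*15 + (-1)^2*15 + (-1)^3*25 + (-1)^4*10 + (-1)^5*25
= (13) + (-15) + (15) + (-25) + (10) + (-25)
= -27

-27


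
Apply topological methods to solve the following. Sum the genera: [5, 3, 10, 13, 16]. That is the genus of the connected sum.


Genus is additive under connected sum of orientable surfaces.
g = 5 + 3 + 10 + 13 + 16 = 47

47


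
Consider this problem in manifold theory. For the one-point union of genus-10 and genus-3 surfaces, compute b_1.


For a wedge: H_1(A v B) = H_1(A) + H_1(B).
b_1(Sigma_10) = 20, b_1(Sigma_3) = 6.
b_1 = 20 + 6 = 26

26


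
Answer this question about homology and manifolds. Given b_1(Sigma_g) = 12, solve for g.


For a closed orientable surface: b_1 = 2g.
12 = 2g
g = 12 / 2 = 6

6


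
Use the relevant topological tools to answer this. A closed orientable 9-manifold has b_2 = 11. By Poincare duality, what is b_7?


Poincare duality for closed orientable n-manifolds: b_k = b_{n-k}.
Here n = 9, so b_7 = b_2 = 11

11


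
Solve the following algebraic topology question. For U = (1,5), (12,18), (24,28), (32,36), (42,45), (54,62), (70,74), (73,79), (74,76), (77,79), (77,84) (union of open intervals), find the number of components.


Sort and merge overlapping open intervals.
Merged: (1,5), (12,18), (24,28), (32,36), (42,45), (54,62), (70,84).
Number of components = 7

7


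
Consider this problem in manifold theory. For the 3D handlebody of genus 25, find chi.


A genus-g handlebody deformation retracts to a wedge of g circles.
chi(vee_g S^1) = 1 - g.
chi(H_25) = 1 - 25 = -24

-24


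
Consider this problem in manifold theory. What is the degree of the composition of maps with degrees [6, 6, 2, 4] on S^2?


Degree is multiplicative: deg(composition) = product of degrees.
= (6) * (6) * (2) * (4) = 288

288


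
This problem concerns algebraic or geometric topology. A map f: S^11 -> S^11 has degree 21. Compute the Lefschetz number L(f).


On S^11: L(f) = tr(f_0*) + (-1)^11 tr(f_11*) = 1 + (-1)^11 * deg(f).
L(f) = 1 + (-1)^11 * 21 = 1 + -21 = -20

-20


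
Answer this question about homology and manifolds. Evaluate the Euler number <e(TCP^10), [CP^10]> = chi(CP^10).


For any closed oriented manifold, <e(TM),[M]> = chi(M).
chi(CP^10) = 10+1 = 11

11


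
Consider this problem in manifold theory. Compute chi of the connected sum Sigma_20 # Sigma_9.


chi(Sigma_20) = 2 - 2*20 = -38
chi(Sigma_9) = 2 - 2*9 = -16
For surfaces: chi(A#B) = chi(A) + chi(B) - 2.
chi = -38 + -16 - 2 = -56

-56


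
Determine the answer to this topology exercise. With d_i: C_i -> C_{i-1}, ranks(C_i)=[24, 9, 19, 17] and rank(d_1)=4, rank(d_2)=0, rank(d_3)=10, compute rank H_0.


rank H_k = rank(ker d_k) - rank(im d_{k+1}).
rank(ker d_0) = rank(C_0) - rank(d_0) = 24 - 0 = 24.
rank(im d_{0+1}) = 4.
rank H_0 = 24 - 4 = 20

20


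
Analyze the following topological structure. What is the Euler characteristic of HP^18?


HP^18 has one cell in each dimension 0, 4, ..., 4*18 (18+1 cells, all even-dim).
chi = 18 + 1 = 19

19


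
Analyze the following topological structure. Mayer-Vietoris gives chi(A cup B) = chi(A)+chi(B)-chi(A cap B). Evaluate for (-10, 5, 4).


chi(A cup B) = chi(A) + chi(B) - chi(A cap B)
= -10 + (5) - (4)
= -9

-9


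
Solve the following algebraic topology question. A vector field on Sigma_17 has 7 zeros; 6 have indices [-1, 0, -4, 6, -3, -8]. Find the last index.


Poincare-Hopf: sum of indices = chi(M).
chi(Sigma_17) = 2 - 2*17 = -32.
Sum of known indices = -10.
x = chi - (sum known) = -32 - (-10) = -22

-22


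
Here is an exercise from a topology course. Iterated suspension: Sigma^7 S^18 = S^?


Each suspension raises dimension by 1: Sigma S^n = S^{n+1}.
Sigma^7 S^18 = S^{18+7} = S^25

25


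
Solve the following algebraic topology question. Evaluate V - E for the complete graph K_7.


K_7: V = 7, E = C(7,2) = 21.
chi = V - E = 7 - 21 = -14

-14


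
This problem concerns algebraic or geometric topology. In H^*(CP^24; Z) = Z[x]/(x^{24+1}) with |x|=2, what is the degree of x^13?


|x| = 2 in H^*(CP^n).
|x^13| = 13 * |x| = 13 * 2 = 26

26


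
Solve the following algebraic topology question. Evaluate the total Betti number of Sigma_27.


For Sigma_27: b_0 = 1, b_1 = 2g = 54, b_2 = 1.
Total = 1 + 54 + 1 = 56

56


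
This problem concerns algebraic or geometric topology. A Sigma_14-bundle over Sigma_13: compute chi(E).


For a fiber bundle F -> E -> B (with CW structure): chi(E) = chi(B) * chi(F).
chi(Sigma_13) = -24, chi(Sigma_14) = -26.
chi(E) = (-24) * (-26) = 624

624


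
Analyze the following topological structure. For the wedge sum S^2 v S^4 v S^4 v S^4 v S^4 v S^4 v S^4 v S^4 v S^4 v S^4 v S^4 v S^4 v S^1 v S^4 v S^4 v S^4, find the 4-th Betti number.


For a wedge of spheres, H_k (k>0) is free on one generator per sphere of dimension k.
Spheres of dimension 4: count = 14.
b_4 = 14

14


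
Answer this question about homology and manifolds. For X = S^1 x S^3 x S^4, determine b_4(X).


Each S^d has Poincare polynomial 1 + t^d.
The product S^1 x S^3 x S^4 has Poincare polynomial prod(1+t^d_i).
Expanding: b_0=1, b_1=1, b_3=1, b_4=2, b_5=1, b_7=1, b_8=1.
b_4 = 2

2


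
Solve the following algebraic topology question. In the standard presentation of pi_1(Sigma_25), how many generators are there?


Standard presentation: pi_1(Sigma_g) = <a_1,b_1,...,a_g,b_g | [a_1,b_1]...[a_g,b_g] = 1>.
Number of generators = 2g = 2*25 = 50

50


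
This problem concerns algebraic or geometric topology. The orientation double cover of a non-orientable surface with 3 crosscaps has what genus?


chi(N_3) = 2 - 3 = -1.
Double cover: chi(Sigma_g) = 2 * chi(N_3) = 2*(-1) = -2.
2 - 2g = -2, so g = (2 - (-2))/2 = 4/2 = 2

2


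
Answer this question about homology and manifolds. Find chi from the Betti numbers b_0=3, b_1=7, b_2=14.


chi = sum_k (-1)^k b_k.
= (3) + (-7) + (14)
= 10

10


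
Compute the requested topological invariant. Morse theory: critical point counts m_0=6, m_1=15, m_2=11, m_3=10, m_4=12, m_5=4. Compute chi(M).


Morse theory: chi(M) = sum_k (-1)^k m_k where m_k = #(index-k critical points).
= (6) + (-15) + (11) + (-10) + (12) + (-4) = 0

0


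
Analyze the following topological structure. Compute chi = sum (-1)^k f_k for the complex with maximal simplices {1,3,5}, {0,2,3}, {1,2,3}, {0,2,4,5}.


Enumerate all faces; f-vector: f_0=6, f_1=12, f_2=7, f_3=1.
chi = sum (-1)^k f_k = 0

0


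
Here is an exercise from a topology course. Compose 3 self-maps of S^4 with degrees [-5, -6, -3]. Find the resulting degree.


Degree is multiplicative: deg(composition) = product of degrees.
= (-5) * (-6) * (-3) = -90

-90


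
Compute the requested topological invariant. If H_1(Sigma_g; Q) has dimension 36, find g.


For a closed orientable surface: b_1 = 2g.
36 = 2g
g = 36 / 2 = 18

18


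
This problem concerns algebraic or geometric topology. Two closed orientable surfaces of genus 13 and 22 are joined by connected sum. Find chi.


chi(Sigma_13) = 2 - 2*13 = -24
chi(Sigma_22) = 2 - 2*22 = -42
For surfaces: chi(A#B) = chi(A) + chi(B) - 2.
chi = -24 + -42 - 2 = -68

-68


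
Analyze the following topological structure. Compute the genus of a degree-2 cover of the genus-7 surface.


For an n-sheeted cover: chi(E) = n * chi(B).
chi(Sigma_7) = 2 - 2*7 = -12.
chi(E) = 2 * (-12) = -24.
genus(E) = (2 - chi(E))/2 = (2 - (-24))/2 = 26/2 = 13

13


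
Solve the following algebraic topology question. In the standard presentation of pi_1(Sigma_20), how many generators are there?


Standard presentation: pi_1(Sigma_g) = <a_1,b_1,...,a_g,b_g | [a_1,b_1]...[a_g,b_g] = 1>.
Number of generators = 2g = 2*20 = 40

40


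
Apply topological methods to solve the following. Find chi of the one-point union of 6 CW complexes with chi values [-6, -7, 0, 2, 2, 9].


chi(A v B) = chi(A) + chi(B) - 1 (one point identified).
For 6 spaces: chi = (sum chi_i) - (6 - 1).
sum = 0; chi = 0 - 5 = -5

-5


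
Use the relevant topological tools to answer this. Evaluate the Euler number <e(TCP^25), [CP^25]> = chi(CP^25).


For any closed oriented manifold, <e(TM),[M]> = chi(M).
chi(CP^25) = 25+1 = 26

26


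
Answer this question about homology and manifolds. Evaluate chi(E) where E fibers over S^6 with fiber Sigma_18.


chi(S^6) = 2 (n even), chi(Sigma_18) = 2 - 2*18 = -34.
chi(E) = 2 * (-34) = -68

-68


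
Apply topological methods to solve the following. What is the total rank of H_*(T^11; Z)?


b_k(T^11) = C(11,k), so the sum over k is sum_k C(11,k) = 2^11.
Total = 2^11 = 2048

2048


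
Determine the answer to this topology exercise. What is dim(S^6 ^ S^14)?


S^m ^ S^n = S^{m+n}.
k = 6 + 14 = 20

20


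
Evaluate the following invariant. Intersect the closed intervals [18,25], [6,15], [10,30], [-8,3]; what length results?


Intersection = [max(a_i), min(b_i)] = [18, 3].
Since 18 > 3, the intersection is empty.
Length = 0

0


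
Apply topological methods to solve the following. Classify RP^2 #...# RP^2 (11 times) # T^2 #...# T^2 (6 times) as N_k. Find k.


Since a >= 1, the sum is non-orientable; each T^2 can be replaced by RP^2 # RP^2 (since T^2#RP^2 = 3RP^2).
Total crosscaps k = 11 + 2*6 = 23.
Check via chi: chi = 11*1 + 6*0 - (11+6-1)*2 = -21 = 2 - k = -21. Consistent.

23


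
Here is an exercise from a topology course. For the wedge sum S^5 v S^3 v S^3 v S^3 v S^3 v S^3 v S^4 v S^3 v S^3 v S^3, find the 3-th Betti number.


For a wedge of spheres, H_k (k>0) is free on one generator per sphere of dimension k.
Spheres of dimension 3: count = 8.
b_3 = 8

8


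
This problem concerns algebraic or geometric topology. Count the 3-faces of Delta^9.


Delta^9 has 9+1 vertices. A 3-face is a choice of 3+1 vertices.
f_3 = C(9+1, 3+1) = C(10,4) = 210

210


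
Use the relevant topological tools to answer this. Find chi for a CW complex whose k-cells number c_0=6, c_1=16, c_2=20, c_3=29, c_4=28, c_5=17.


chi = sum_k (-1)^k c_k.
= (-1)^0*6 + (-1)^1*16 + (-1)^2*20 + (-1)^3*29 + (-1)^4*28 + (-1)^5*17
= (6) + (-16) + (20) + (-29) + (28) + (-17)
= -8

-8


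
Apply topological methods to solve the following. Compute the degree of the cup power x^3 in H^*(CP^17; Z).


|x| = 2 in H^*(CP^n).
|x^3| = 3 * |x| = 3 * 2 = 6

6


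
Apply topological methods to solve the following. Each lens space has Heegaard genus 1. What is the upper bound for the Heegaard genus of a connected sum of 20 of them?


Heegaard genus satisfies g(A#B) <= g(A) + g(B).
Each lens space has g = 1.
Upper bound: 20 * 1 = 20

20


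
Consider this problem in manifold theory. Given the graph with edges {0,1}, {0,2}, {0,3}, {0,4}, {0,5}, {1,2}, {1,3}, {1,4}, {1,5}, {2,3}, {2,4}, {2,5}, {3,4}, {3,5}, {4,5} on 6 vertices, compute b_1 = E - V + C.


b_1 = E - V + (number of components).
E = 15, V = 6, components = 1.
b_1 = 15 - 6 + 1 = 10

10


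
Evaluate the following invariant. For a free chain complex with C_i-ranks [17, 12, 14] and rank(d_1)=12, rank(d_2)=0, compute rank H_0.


rank H_k = rank(ker d_k) - rank(im d_{k+1}).
rank(ker d_0) = rank(C_0) - rank(d_0) = 17 - 0 = 17.
rank(im d_{0+1}) = 12.
rank H_0 = 17 - 12 = 5

5


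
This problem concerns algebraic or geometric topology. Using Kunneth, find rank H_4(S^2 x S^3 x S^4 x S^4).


Each S^d has Poincare polynomial 1 + t^d.
The product S^2 x S^3 x S^4 x S^4 has Poincare polynomial prod(1+t^d_i).
Expanding: b_0=1, b_2=1, b_3=1, b_4=2, b_5=1, b_6=2, b_7=2, b_8=1, b_9=2, b_10=1, b_11=1, b_13=1.
b_4 = 2

2


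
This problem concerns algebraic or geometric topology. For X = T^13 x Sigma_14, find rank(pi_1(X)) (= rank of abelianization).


pi_1(A x B) = pi_1(A) x pi_1(B); rank of abelianization = b_1.
b_1(T^13) = 13, b_1(Sigma_14) = 2*14 = 28.
b_1(product) = 13 + 28 = 41

41


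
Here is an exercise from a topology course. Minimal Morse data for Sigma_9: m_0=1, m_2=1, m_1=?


A perfect Morse function has m_k = b_k.
For Sigma_9: b_0=1, b_1=2g=18, b_2=1.
Saddles m_1 = 2g = 18

18


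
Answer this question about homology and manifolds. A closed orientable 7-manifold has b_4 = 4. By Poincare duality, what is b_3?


Poincare duality for closed orientable n-manifolds: b_k = b_{n-k}.
Here n = 7, so b_3 = b_4 = 4

4


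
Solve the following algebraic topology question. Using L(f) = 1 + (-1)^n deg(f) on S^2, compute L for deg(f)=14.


On S^2: L(f) = tr(f_0*) + (-1)^2 tr(f_2*) = 1 + (-1)^2 * deg(f).
L(f) = 1 + (-1)^2 * 14 = 1 + 14 = 15

15


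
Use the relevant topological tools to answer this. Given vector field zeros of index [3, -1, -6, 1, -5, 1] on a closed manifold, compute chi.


Poincare-Hopf: chi(M) = sum of indices of zeros.
chi = (3) + (-1) + (-6) + (1) + (-5) + (1) = -7

-7


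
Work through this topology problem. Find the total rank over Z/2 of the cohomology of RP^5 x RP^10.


dim H^*(RP^n; Z/2) = n+1 (one Z/2 in each degree 0..n).
Total Betti number is multiplicative.
Total = (5+1) * (10+1) = 6 * 11 = 66

66


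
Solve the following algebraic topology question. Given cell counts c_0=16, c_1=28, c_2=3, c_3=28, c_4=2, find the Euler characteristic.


chi = sum_k (-1)^k c_k.
= (-1)^0*16 + (-1)^1*28 + (-1)^2*3 + (-1)^3*28 + (-1)^4*2
= (16) + (-28) + (3) + (-28) + (2)
= -35

-35


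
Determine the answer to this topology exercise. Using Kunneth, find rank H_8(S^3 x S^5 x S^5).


Each S^d has Poincare polynomial 1 + t^d.
The product S^3 x S^5 x S^5 has Poincare polynomial prod(1+t^d_i).
Expanding: b_0=1, b_3=1, b_5=2, b_8=2, b_10=1, b_13=1.
b_8 = 2

2


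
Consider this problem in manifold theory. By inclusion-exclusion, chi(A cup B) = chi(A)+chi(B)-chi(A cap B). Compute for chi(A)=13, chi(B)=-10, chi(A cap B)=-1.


chi(A cup B) = chi(A) + chi(B) - chi(A cap B)
= 13 + (-10) - (-1)
= 4

4


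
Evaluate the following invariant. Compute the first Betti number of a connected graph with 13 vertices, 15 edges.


For a connected graph: rank(pi_1) = b_1 = E - V + 1 = 1 - chi.
chi = V - E = 13 - 15 = -2.
rank = 1 - (-2) = 15 - 13 + 1 = 3

3


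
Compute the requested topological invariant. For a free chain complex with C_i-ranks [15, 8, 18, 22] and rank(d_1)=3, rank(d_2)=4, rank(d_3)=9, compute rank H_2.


rank H_k = rank(ker d_k) - rank(im d_{k+1}).
rank(ker d_2) = rank(C_2) - rank(d_2) = 18 - 4 = 14.
rank(im d_{2+1}) = 9.
rank H_2 = 14 - 9 = 5

5


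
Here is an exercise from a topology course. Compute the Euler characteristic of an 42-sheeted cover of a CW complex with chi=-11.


For a finite covering: chi(E) = (number of sheets) * chi(B).
chi(E) = 42 * (-11) = -462

-462


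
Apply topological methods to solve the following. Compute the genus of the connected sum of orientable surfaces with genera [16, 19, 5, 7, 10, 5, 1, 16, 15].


Genus is additive under connected sum of orientable surfaces.
g = 16 + 19 + 5 + 7 + 10 + 5 + 1 + 16 + 15 = 94

94


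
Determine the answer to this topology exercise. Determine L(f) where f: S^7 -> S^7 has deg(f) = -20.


On S^7: L(f) = tr(f_0*) + (-1)^7 tr(f_7*) = 1 + (-1)^7 * deg(f).
L(f) = 1 + (-1)^7 * -20 = 1 + 20 = 21

21


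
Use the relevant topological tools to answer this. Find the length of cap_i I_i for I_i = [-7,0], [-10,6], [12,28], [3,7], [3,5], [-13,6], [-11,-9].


Intersection = [max(a_i), min(b_i)] = [12, -9].
Since 12 > -9, the intersection is empty.
Length = 0

0


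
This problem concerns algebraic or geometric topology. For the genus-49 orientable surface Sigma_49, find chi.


For a closed orientable surface of genus g: chi = 2 - 2g.
Here g = 49.
chi = 2 - 2*49 = 2 - 98 = -96

-96


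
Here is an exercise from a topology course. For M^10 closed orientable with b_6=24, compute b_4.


Poincare duality for closed orientable n-manifolds: b_k = b_{n-k}.
Here n = 10, so b_4 = b_6 = 24

24


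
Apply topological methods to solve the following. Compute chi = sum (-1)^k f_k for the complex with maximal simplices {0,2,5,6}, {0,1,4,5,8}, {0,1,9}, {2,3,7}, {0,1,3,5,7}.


Enumerate all faces; f-vector: f_0=10, f_1=26, f_2=25, f_3=11, f_4=2.
chi = sum (-1)^k f_k = 0

0


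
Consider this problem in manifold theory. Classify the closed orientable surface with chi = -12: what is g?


chi = 2 - 2g for closed orientable surfaces.
-12 = 2 - 2g
2g = 2 - (-12) = 14
g = 7

7


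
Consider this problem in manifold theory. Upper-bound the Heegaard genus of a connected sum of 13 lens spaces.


Heegaard genus satisfies g(A#B) <= g(A) + g(B).
Each lens space has g = 1.
Upper bound: 13 * 1 = 13

13


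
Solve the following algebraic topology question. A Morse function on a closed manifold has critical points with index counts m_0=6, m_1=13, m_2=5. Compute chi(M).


Morse theory: chi(M) = sum_k (-1)^k m_k where m_k = #(index-k critical points).
= (6) + (-13) + (5) = -2

-2


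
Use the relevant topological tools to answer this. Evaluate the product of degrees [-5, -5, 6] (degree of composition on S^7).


Degree is multiplicative: deg(composition) = product of degrees.
= (-5) * (-5) * (6) = 150

150


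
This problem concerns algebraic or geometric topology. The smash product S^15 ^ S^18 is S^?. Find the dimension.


S^m ^ S^n = S^{m+n}.
k = 15 + 18 = 33

33


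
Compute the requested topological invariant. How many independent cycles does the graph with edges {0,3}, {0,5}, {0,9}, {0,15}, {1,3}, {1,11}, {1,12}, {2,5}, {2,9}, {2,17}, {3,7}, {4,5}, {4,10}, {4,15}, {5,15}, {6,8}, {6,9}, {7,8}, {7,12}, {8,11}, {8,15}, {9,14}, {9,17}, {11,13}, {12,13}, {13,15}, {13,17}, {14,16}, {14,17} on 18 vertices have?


b_1 = E - V + (number of components).
E = 29, V = 18, components = 1.
b_1 = 29 - 18 + 1 = 12

12


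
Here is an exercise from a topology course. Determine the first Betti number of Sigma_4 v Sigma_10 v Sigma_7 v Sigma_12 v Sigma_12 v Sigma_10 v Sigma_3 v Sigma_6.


For a wedge X v Y: reduced H_k(X v Y) = H_k(X) + H_k(Y).
Each Sigma_g contributes b_1 = 2g.
b_1 = 8 + 20 + 14 + 24 + 24 + 20 + 6 + 12 = 128

128


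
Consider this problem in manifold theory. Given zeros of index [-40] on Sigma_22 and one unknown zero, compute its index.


Poincare-Hopf: sum of indices = chi(M).
chi(Sigma_22) = 2 - 2*22 = -42.
Sum of known indices = -40.
x = chi - (sum known) = -42 - (-40) = -2

-2


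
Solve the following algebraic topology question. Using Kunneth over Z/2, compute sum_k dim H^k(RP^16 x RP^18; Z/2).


dim H^*(RP^n; Z/2) = n+1 (one Z/2 in each degree 0..n).
Total Betti number is multiplicative.
Total = (16+1) * (18+1) = 17 * 19 = 323

323


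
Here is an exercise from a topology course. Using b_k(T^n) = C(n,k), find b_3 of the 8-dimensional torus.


By the Kunneth formula, b_k(T^n) = C(n,k).
b_3(T^8) = C(8,3).
C(8,3) = 8!/(3!*5!) = 56

56


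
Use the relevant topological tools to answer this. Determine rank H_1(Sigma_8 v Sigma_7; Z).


For a wedge: H_1(A v B) = H_1(A) + H_1(B).
b_1(Sigma_8) = 16, b_1(Sigma_7) = 14.
b_1 = 16 + 14 = 30

30


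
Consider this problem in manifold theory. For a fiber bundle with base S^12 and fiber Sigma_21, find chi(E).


chi(S^12) = 2 (n even), chi(Sigma_21) = 2 - 2*21 = -40.
chi(E) = 2 * (-40) = -80

-80


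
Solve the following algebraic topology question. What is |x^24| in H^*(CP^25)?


|x| = 2 in H^*(CP^n).
|x^24| = 24 * |x| = 24 * 2 = 48

48


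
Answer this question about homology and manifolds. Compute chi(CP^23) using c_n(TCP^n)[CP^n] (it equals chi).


For any closed oriented manifold, <e(TM),[M]> = chi(M).
chi(CP^23) = 23+1 = 24

24


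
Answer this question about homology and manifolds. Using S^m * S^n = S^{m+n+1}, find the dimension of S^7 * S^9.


Join of spheres: S^m * S^n = S^{m+n+1}.
dim = 7 + 9 + 1 = 17

17


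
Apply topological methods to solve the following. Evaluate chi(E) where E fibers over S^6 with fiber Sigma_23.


chi(S^6) = 2 (n even), chi(Sigma_23) = 2 - 2*23 = -44.
chi(E) = 2 * (-44) = -88

-88


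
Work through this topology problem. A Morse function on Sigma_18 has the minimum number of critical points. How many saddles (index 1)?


A perfect Morse function has m_k = b_k.
For Sigma_18: b_0=1, b_1=2g=36, b_2=1.
Saddles m_1 = 2g = 36

36


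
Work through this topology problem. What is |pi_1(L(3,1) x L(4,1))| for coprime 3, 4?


pi_1(X x Y) = pi_1(X) x pi_1(Y).
pi_1(L(3,1)) = Z/3, pi_1(L(4,1)) = Z/4.
|Z/3 x Z/4| = 3 * 4 = 12

12


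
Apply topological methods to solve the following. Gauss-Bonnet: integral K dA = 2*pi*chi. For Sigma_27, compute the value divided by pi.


Gauss-Bonnet: integral K dA = 2*pi*chi(M).
chi(Sigma_27) = 2 - 2*27 = -52.
(integral K dA)/pi = 2*chi = 2*(-52) = -104

-104


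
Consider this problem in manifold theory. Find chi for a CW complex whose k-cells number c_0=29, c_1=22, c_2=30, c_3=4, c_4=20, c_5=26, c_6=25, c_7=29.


chi = sum_k (-1)^k c_k.
= (-1)^0*29 + (-1)^1*22 + (-1)^2*30 + (-1)^3*4 + (-1)^4*20 + (-1)^5*26 + (-1)^6*25 + (-1)^7*29
= (29) + (-22) + (30) + (-4) + (20) + (-26) + (25) + (-29)
= 23

23


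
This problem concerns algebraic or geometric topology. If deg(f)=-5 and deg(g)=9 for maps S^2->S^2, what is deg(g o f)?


Degree is multiplicative under composition: deg(g o f) = deg(g) * deg(f).
= 9 * -5 = -45

-45


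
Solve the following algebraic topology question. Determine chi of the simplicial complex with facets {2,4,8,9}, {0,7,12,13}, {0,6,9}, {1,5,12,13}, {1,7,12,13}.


Enumerate all faces; f-vector: f_0=11, f_1=21, f_2=15, f_3=4.
chi = sum (-1)^k f_k = 1

1


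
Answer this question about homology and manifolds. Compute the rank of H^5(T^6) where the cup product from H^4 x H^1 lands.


Cup product: H^p x H^q -> H^{p+q}; here p+q = 4+1 = 5.
rank H^k(T^n) = C(n,k).
C(6,5) = 6

6


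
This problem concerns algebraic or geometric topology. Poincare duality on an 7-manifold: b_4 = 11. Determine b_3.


Poincare duality for closed orientable n-manifolds: b_k = b_{n-k}.
Here n = 7, so b_3 = b_4 = 11

11


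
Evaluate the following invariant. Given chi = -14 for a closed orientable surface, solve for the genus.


chi = 2 - 2g for closed orientable surfaces.
-14 = 2 - 2g
2g = 2 - (-14) = 16
g = 8

8


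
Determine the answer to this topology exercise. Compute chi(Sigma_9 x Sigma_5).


chi(Sigma_9) = 2 - 2*9 = -16
chi(Sigma_5) = 2 - 2*5 = -8
chi(product) = (-16) * (-8) = 128

128


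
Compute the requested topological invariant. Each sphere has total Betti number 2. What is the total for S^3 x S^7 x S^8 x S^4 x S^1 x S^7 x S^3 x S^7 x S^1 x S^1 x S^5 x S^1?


Total Betti number is multiplicative under products.
Each S^d (d>=1) has total Betti number 2.
There are 12 sphere factors.
Total = 2^12 = 4096

4096


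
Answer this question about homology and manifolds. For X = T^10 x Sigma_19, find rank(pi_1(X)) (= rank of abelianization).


pi_1(A x B) = pi_1(A) x pi_1(B); rank of abelianization = b_1.
b_1(T^10) = 10, b_1(Sigma_19) = 2*19 = 38.
b_1(product) = 10 + 38 = 48

48


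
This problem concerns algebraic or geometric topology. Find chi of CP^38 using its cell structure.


CP^38 has one cell in each even dimension 0, 2, ..., 2*38 (38+1 cells total).
All cells are even-dimensional, so chi = number of cells.
chi = 38 + 1 = 39

39


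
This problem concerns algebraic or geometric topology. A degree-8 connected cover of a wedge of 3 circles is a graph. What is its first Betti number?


Nielsen-Schreier: an index-n subgroup of F_r is free of rank 1 + n(r-1).
Equivalently: chi(cover) = n*chi(base); chi(vee_r S^1) = 1 - 3 = -2.
chi(E) = 8*(-2) = -16; rank = 1 - chi(E) = 1 - (-16) = 17.
rank = 1 + 8*(3-1) = 1 + 16 = 17

17


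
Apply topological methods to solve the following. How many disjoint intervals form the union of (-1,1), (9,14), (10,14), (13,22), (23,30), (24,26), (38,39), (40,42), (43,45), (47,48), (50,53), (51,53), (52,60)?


Sort and merge overlapping open intervals.
Merged: (-1,1), (9,22), (23,30), (38,39), (40,42), (43,45), (47,48), (50,60).
Number of components = 8

8


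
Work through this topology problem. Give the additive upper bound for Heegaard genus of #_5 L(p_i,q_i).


Heegaard genus satisfies g(A#B) <= g(A) + g(B).
Each lens space has g = 1.
Upper bound: 5 * 1 = 5

5


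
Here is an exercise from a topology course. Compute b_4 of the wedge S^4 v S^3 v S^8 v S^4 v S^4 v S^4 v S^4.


For a wedge of spheres, H_k (k>0) is free on one generator per sphere of dimension k.
Spheres of dimension 4: count = 5.
b_4 = 5

5


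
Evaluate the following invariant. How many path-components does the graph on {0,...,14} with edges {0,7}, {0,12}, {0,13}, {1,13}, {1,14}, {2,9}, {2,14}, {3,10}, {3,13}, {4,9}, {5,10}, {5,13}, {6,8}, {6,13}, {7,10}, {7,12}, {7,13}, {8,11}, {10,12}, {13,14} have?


Run DFS/union-find over 15 vertices.
V = 15, E = 20.
Number of components = 1

1


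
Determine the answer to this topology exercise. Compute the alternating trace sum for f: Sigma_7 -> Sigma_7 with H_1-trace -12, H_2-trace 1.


L(f) = tr(f_0*) - tr(f_1*) + tr(f_2*).
= 1 - (-12) + (1)
= 14

14


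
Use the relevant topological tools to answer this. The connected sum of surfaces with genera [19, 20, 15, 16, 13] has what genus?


Genus is additive under connected sum of orientable surfaces.
g = 19 + 20 + 15 + 16 + 13 = 83

83


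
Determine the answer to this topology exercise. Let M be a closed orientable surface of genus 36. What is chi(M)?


For a closed orientable surface of genus g: chi = 2 - 2g.
Here g = 36.
chi = 2 - 2*36 = 2 - 72 = -70

-70


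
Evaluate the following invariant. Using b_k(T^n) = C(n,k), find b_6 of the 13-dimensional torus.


By the Kunneth formula, b_k(T^n) = C(n,k).
b_6(T^13) = C(13,6).
C(13,6) = 13!/(6!*7!) = 1716

1716


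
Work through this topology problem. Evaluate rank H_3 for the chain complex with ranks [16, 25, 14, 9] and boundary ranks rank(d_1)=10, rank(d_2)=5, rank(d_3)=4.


rank H_k = rank(ker d_k) - rank(im d_{k+1}).
rank(ker d_3) = rank(C_3) - rank(d_3) = 9 - 4 = 5.
rank(im d_{3+1}) = 0.
rank H_3 = 5 - 0 = 5

5


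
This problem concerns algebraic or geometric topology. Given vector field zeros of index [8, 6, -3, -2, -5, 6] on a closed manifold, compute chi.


Poincare-Hopf: chi(M) = sum of indices of zeros.
chi = (8) + (6) + (-3) + (-2) + (-5) + (6) = 10

10


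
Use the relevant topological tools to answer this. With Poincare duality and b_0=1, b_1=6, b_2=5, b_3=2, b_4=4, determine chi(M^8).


By Poincare duality b_k = b_{8-k}, so full Betti numbers: b_0=1, b_1=6, b_2=5, b_3=2, b_4=4, b_5=2, b_6=5, b_7=6, b_8=1.
chi = sum (-1)^k b_k = 0

0


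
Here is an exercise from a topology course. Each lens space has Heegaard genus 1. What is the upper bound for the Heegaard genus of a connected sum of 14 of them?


Heegaard genus satisfies g(A#B) <= g(A) + g(B).
Each lens space has g = 1.
Upper bound: 14 * 1 = 14

14


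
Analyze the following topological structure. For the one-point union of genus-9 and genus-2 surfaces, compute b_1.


For a wedge: H_1(A v B) = H_1(A) + H_1(B).
b_1(Sigma_9) = 18, b_1(Sigma_2) = 4.
b_1 = 18 + 4 = 22

22


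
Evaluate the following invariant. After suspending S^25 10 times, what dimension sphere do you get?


Each suspension raises dimension by 1: Sigma S^n = S^{n+1}.
Sigma^10 S^25 = S^{25+10} = S^35

35


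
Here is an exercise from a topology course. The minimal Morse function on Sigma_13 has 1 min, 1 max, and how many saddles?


A perfect Morse function has m_k = b_k.
For Sigma_13: b_0=1, b_1=2g=26, b_2=1.
Saddles m_1 = 2g = 26

26


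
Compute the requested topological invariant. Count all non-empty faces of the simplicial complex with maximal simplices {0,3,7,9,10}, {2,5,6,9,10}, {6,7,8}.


Each maximal simplex on m vertices has 2^m - 1 nonempty faces.
Take the union (dedupe shared faces).
Total distinct faces = 64

64


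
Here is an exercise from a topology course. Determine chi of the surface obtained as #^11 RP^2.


For a non-orientable closed surface with k crosscaps: chi = 2 - k.
Here k = 11.
chi = 2 - 11 = -9

-9


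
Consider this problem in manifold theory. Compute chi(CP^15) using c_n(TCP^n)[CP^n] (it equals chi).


For any closed oriented manifold, <e(TM),[M]> = chi(M).
chi(CP^15) = 15+1 = 16

16


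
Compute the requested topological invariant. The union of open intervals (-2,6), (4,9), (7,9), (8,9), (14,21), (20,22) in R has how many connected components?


Sort and merge overlapping open intervals.
Merged: (-2,9), (14,22).
Number of components = 2

2
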